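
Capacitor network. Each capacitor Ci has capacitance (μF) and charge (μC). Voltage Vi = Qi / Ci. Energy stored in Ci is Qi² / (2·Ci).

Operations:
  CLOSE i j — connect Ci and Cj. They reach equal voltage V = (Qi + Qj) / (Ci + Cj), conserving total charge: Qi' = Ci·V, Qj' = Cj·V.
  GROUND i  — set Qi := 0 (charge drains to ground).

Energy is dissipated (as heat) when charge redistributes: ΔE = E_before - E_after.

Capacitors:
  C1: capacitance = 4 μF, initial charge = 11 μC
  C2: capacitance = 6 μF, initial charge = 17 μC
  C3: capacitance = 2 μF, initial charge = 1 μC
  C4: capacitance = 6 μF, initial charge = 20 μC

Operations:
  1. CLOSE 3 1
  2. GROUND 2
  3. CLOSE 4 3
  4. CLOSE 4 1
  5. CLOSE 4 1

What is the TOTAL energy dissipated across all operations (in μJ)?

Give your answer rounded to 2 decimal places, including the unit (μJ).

Initial: C1(4μF, Q=11μC, V=2.75V), C2(6μF, Q=17μC, V=2.83V), C3(2μF, Q=1μC, V=0.50V), C4(6μF, Q=20μC, V=3.33V)
Op 1: CLOSE 3-1: Q_total=12.00, C_total=6.00, V=2.00; Q3=4.00, Q1=8.00; dissipated=3.375
Op 2: GROUND 2: Q2=0; energy lost=24.083
Op 3: CLOSE 4-3: Q_total=24.00, C_total=8.00, V=3.00; Q4=18.00, Q3=6.00; dissipated=1.333
Op 4: CLOSE 4-1: Q_total=26.00, C_total=10.00, V=2.60; Q4=15.60, Q1=10.40; dissipated=1.200
Op 5: CLOSE 4-1: Q_total=26.00, C_total=10.00, V=2.60; Q4=15.60, Q1=10.40; dissipated=0.000
Total dissipated: 29.992 μJ

Answer: 29.99 μJ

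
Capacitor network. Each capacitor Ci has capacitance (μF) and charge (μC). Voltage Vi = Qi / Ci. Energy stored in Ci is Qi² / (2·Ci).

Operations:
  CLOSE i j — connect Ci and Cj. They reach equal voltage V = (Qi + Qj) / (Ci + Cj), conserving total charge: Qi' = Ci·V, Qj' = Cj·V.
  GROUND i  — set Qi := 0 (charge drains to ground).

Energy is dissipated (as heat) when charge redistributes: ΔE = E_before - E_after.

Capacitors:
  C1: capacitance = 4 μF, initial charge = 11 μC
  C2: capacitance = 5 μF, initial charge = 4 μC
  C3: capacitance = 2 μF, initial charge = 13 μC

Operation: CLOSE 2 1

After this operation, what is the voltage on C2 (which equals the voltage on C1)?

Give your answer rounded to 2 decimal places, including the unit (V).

Answer: 1.67 V

Derivation:
Initial: C1(4μF, Q=11μC, V=2.75V), C2(5μF, Q=4μC, V=0.80V), C3(2μF, Q=13μC, V=6.50V)
Op 1: CLOSE 2-1: Q_total=15.00, C_total=9.00, V=1.67; Q2=8.33, Q1=6.67; dissipated=4.225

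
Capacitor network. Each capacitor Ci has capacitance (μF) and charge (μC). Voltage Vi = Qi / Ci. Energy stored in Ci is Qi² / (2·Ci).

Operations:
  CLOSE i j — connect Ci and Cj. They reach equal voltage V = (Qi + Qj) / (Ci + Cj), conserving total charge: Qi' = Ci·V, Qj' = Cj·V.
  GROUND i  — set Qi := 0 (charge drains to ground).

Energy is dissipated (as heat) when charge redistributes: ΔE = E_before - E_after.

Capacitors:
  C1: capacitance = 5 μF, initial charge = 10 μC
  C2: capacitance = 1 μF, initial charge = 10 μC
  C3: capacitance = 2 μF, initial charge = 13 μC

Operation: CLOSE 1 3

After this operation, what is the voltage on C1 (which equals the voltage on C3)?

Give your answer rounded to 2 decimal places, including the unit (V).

Answer: 3.29 V

Derivation:
Initial: C1(5μF, Q=10μC, V=2.00V), C2(1μF, Q=10μC, V=10.00V), C3(2μF, Q=13μC, V=6.50V)
Op 1: CLOSE 1-3: Q_total=23.00, C_total=7.00, V=3.29; Q1=16.43, Q3=6.57; dissipated=14.464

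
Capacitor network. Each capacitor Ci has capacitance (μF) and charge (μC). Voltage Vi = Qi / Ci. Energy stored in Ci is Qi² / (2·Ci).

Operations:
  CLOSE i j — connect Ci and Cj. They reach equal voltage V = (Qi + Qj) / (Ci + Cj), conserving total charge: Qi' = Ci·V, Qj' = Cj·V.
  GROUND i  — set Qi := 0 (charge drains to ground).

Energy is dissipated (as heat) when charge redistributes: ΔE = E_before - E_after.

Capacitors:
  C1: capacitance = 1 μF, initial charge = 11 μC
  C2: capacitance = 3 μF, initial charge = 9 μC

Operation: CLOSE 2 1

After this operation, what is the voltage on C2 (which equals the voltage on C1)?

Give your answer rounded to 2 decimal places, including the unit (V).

Initial: C1(1μF, Q=11μC, V=11.00V), C2(3μF, Q=9μC, V=3.00V)
Op 1: CLOSE 2-1: Q_total=20.00, C_total=4.00, V=5.00; Q2=15.00, Q1=5.00; dissipated=24.000

Answer: 5.00 V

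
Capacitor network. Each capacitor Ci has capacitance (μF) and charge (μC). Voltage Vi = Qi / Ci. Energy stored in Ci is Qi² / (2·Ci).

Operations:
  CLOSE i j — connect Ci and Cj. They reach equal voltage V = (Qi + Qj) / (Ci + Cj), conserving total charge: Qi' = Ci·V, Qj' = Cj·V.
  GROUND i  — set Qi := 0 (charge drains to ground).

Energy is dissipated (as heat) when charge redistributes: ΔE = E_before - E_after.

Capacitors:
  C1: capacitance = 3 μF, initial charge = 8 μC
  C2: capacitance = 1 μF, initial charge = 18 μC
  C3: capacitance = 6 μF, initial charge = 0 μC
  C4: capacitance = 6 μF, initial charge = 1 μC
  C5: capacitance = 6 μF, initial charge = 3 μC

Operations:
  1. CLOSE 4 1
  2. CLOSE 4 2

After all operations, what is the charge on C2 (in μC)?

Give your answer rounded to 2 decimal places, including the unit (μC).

Initial: C1(3μF, Q=8μC, V=2.67V), C2(1μF, Q=18μC, V=18.00V), C3(6μF, Q=0μC, V=0.00V), C4(6μF, Q=1μC, V=0.17V), C5(6μF, Q=3μC, V=0.50V)
Op 1: CLOSE 4-1: Q_total=9.00, C_total=9.00, V=1.00; Q4=6.00, Q1=3.00; dissipated=6.250
Op 2: CLOSE 4-2: Q_total=24.00, C_total=7.00, V=3.43; Q4=20.57, Q2=3.43; dissipated=123.857
Final charges: Q1=3.00, Q2=3.43, Q3=0.00, Q4=20.57, Q5=3.00

Answer: 3.43 μC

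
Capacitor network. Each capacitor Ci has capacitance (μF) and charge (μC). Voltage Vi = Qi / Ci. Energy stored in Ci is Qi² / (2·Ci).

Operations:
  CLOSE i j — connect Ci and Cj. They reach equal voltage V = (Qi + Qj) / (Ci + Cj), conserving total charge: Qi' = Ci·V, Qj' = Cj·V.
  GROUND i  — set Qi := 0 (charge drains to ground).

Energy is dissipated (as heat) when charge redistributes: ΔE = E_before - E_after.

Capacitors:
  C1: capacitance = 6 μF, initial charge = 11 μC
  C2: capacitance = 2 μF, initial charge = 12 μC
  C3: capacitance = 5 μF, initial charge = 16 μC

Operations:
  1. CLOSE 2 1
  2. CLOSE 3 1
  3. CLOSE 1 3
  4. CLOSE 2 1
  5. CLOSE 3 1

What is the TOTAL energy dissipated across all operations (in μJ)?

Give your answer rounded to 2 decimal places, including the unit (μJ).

Initial: C1(6μF, Q=11μC, V=1.83V), C2(2μF, Q=12μC, V=6.00V), C3(5μF, Q=16μC, V=3.20V)
Op 1: CLOSE 2-1: Q_total=23.00, C_total=8.00, V=2.88; Q2=5.75, Q1=17.25; dissipated=13.021
Op 2: CLOSE 3-1: Q_total=33.25, C_total=11.00, V=3.02; Q3=15.11, Q1=18.14; dissipated=0.144
Op 3: CLOSE 1-3: Q_total=33.25, C_total=11.00, V=3.02; Q1=18.14, Q3=15.11; dissipated=0.000
Op 4: CLOSE 2-1: Q_total=23.89, C_total=8.00, V=2.99; Q2=5.97, Q1=17.91; dissipated=0.016
Op 5: CLOSE 3-1: Q_total=33.03, C_total=11.00, V=3.00; Q3=15.01, Q1=18.02; dissipated=0.002
Total dissipated: 13.183 μJ

Answer: 13.18 μJ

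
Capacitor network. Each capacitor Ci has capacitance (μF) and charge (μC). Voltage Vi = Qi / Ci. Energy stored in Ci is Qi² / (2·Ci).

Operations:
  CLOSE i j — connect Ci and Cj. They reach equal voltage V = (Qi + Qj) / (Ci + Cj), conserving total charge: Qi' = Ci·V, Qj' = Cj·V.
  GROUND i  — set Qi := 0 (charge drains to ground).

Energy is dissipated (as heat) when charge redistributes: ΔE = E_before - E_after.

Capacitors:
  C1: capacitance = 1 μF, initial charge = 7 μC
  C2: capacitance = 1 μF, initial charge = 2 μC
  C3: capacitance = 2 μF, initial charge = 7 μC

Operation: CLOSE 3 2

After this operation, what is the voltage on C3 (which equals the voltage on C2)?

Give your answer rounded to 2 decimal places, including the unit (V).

Initial: C1(1μF, Q=7μC, V=7.00V), C2(1μF, Q=2μC, V=2.00V), C3(2μF, Q=7μC, V=3.50V)
Op 1: CLOSE 3-2: Q_total=9.00, C_total=3.00, V=3.00; Q3=6.00, Q2=3.00; dissipated=0.750

Answer: 3.00 V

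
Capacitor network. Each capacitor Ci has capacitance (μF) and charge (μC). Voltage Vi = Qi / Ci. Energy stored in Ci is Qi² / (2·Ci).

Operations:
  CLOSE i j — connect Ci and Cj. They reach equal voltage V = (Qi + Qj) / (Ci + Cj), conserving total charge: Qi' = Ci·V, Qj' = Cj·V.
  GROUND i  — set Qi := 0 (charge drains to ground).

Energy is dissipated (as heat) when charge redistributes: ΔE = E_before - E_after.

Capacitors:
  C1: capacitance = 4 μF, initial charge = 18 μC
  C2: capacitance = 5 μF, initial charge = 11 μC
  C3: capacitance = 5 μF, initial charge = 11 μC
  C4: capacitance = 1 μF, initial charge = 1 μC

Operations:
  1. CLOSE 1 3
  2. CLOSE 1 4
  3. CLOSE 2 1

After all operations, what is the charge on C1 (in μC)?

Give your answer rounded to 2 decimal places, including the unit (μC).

Answer: 9.83 μC

Derivation:
Initial: C1(4μF, Q=18μC, V=4.50V), C2(5μF, Q=11μC, V=2.20V), C3(5μF, Q=11μC, V=2.20V), C4(1μF, Q=1μC, V=1.00V)
Op 1: CLOSE 1-3: Q_total=29.00, C_total=9.00, V=3.22; Q1=12.89, Q3=16.11; dissipated=5.878
Op 2: CLOSE 1-4: Q_total=13.89, C_total=5.00, V=2.78; Q1=11.11, Q4=2.78; dissipated=1.975
Op 3: CLOSE 2-1: Q_total=22.11, C_total=9.00, V=2.46; Q2=12.28, Q1=9.83; dissipated=0.371
Final charges: Q1=9.83, Q2=12.28, Q3=16.11, Q4=2.78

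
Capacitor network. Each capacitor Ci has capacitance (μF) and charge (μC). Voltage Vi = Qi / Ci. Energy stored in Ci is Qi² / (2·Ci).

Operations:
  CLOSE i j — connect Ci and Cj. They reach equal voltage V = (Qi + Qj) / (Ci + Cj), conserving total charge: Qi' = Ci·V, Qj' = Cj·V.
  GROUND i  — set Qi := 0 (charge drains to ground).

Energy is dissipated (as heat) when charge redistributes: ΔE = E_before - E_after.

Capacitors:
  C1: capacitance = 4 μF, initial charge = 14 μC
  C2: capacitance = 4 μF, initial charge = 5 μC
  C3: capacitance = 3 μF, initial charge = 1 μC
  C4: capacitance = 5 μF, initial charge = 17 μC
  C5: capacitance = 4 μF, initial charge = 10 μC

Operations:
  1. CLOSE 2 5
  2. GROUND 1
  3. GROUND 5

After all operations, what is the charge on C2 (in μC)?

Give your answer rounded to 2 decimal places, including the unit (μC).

Answer: 7.50 μC

Derivation:
Initial: C1(4μF, Q=14μC, V=3.50V), C2(4μF, Q=5μC, V=1.25V), C3(3μF, Q=1μC, V=0.33V), C4(5μF, Q=17μC, V=3.40V), C5(4μF, Q=10μC, V=2.50V)
Op 1: CLOSE 2-5: Q_total=15.00, C_total=8.00, V=1.88; Q2=7.50, Q5=7.50; dissipated=1.562
Op 2: GROUND 1: Q1=0; energy lost=24.500
Op 3: GROUND 5: Q5=0; energy lost=7.031
Final charges: Q1=0.00, Q2=7.50, Q3=1.00, Q4=17.00, Q5=0.00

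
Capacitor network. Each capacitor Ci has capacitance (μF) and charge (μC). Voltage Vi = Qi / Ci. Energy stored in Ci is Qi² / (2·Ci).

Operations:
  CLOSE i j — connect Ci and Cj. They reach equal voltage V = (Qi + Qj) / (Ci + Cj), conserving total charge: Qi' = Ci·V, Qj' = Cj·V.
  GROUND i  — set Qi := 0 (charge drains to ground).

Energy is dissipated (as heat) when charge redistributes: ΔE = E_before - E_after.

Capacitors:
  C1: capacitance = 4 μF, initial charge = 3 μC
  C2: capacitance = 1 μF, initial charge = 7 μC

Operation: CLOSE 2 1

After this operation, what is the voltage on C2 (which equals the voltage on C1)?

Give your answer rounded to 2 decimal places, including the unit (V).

Initial: C1(4μF, Q=3μC, V=0.75V), C2(1μF, Q=7μC, V=7.00V)
Op 1: CLOSE 2-1: Q_total=10.00, C_total=5.00, V=2.00; Q2=2.00, Q1=8.00; dissipated=15.625

Answer: 2.00 V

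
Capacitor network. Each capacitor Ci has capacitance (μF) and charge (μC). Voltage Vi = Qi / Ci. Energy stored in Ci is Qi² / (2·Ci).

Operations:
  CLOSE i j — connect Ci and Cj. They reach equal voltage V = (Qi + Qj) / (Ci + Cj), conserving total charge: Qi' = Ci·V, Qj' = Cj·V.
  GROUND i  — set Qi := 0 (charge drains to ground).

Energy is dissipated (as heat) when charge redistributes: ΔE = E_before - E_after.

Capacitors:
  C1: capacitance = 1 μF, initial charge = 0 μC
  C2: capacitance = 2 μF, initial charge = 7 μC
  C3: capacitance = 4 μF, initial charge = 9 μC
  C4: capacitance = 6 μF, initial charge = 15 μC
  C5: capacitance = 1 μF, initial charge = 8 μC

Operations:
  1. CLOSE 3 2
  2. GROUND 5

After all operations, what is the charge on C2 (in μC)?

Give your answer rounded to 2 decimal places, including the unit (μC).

Answer: 5.33 μC

Derivation:
Initial: C1(1μF, Q=0μC, V=0.00V), C2(2μF, Q=7μC, V=3.50V), C3(4μF, Q=9μC, V=2.25V), C4(6μF, Q=15μC, V=2.50V), C5(1μF, Q=8μC, V=8.00V)
Op 1: CLOSE 3-2: Q_total=16.00, C_total=6.00, V=2.67; Q3=10.67, Q2=5.33; dissipated=1.042
Op 2: GROUND 5: Q5=0; energy lost=32.000
Final charges: Q1=0.00, Q2=5.33, Q3=10.67, Q4=15.00, Q5=0.00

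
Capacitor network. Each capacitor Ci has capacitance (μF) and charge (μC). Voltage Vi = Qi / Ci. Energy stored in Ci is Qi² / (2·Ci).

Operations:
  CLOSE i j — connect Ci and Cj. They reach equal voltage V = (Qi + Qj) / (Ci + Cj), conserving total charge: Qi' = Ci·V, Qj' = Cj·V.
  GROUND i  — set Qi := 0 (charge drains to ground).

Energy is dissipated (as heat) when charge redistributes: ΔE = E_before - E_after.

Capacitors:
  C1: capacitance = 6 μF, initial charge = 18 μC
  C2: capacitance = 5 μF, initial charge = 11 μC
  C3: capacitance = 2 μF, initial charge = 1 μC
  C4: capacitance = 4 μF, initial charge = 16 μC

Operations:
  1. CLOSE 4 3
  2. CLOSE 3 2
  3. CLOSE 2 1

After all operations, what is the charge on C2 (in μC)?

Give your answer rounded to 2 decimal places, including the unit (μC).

Answer: 13.59 μC

Derivation:
Initial: C1(6μF, Q=18μC, V=3.00V), C2(5μF, Q=11μC, V=2.20V), C3(2μF, Q=1μC, V=0.50V), C4(4μF, Q=16μC, V=4.00V)
Op 1: CLOSE 4-3: Q_total=17.00, C_total=6.00, V=2.83; Q4=11.33, Q3=5.67; dissipated=8.167
Op 2: CLOSE 3-2: Q_total=16.67, C_total=7.00, V=2.38; Q3=4.76, Q2=11.90; dissipated=0.287
Op 3: CLOSE 2-1: Q_total=29.90, C_total=11.00, V=2.72; Q2=13.59, Q1=16.31; dissipated=0.523
Final charges: Q1=16.31, Q2=13.59, Q3=4.76, Q4=11.33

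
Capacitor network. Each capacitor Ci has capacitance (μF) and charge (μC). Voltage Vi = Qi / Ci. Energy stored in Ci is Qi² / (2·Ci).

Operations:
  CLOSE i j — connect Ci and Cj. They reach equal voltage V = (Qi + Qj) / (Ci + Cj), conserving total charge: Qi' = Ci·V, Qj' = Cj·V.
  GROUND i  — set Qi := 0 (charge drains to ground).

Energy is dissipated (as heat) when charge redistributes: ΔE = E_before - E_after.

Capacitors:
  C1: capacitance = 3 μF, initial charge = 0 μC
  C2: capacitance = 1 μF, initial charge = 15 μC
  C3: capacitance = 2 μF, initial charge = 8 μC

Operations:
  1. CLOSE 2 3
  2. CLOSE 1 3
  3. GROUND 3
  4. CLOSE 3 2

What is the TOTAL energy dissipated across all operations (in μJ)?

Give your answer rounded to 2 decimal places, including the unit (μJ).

Initial: C1(3μF, Q=0μC, V=0.00V), C2(1μF, Q=15μC, V=15.00V), C3(2μF, Q=8μC, V=4.00V)
Op 1: CLOSE 2-3: Q_total=23.00, C_total=3.00, V=7.67; Q2=7.67, Q3=15.33; dissipated=40.333
Op 2: CLOSE 1-3: Q_total=15.33, C_total=5.00, V=3.07; Q1=9.20, Q3=6.13; dissipated=35.267
Op 3: GROUND 3: Q3=0; energy lost=9.404
Op 4: CLOSE 3-2: Q_total=7.67, C_total=3.00, V=2.56; Q3=5.11, Q2=2.56; dissipated=19.593
Total dissipated: 104.597 μJ

Answer: 104.60 μJ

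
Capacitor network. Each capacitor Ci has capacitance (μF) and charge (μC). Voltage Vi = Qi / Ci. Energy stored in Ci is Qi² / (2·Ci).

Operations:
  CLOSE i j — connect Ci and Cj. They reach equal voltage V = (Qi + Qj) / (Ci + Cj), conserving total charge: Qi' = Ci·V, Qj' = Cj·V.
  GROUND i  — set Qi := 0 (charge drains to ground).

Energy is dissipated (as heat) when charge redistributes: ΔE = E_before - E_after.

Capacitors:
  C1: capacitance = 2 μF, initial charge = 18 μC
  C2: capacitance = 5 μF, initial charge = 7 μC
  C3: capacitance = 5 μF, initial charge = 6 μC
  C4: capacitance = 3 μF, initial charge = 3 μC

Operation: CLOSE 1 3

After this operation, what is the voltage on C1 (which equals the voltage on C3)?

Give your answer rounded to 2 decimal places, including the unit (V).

Initial: C1(2μF, Q=18μC, V=9.00V), C2(5μF, Q=7μC, V=1.40V), C3(5μF, Q=6μC, V=1.20V), C4(3μF, Q=3μC, V=1.00V)
Op 1: CLOSE 1-3: Q_total=24.00, C_total=7.00, V=3.43; Q1=6.86, Q3=17.14; dissipated=43.457

Answer: 3.43 V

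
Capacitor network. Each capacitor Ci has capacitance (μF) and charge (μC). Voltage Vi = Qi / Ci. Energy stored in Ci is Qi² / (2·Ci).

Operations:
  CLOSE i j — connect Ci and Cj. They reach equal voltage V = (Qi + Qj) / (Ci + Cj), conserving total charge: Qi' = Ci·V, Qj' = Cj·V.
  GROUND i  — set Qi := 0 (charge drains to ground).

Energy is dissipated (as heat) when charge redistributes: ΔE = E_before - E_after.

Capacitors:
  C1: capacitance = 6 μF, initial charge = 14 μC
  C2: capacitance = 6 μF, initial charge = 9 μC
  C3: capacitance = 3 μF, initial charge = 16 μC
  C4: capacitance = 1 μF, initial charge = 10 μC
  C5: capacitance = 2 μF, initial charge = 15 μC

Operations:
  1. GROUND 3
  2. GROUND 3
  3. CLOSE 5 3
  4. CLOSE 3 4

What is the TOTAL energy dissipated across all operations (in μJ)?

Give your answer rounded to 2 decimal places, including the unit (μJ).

Answer: 94.79 μJ

Derivation:
Initial: C1(6μF, Q=14μC, V=2.33V), C2(6μF, Q=9μC, V=1.50V), C3(3μF, Q=16μC, V=5.33V), C4(1μF, Q=10μC, V=10.00V), C5(2μF, Q=15μC, V=7.50V)
Op 1: GROUND 3: Q3=0; energy lost=42.667
Op 2: GROUND 3: Q3=0; energy lost=0.000
Op 3: CLOSE 5-3: Q_total=15.00, C_total=5.00, V=3.00; Q5=6.00, Q3=9.00; dissipated=33.750
Op 4: CLOSE 3-4: Q_total=19.00, C_total=4.00, V=4.75; Q3=14.25, Q4=4.75; dissipated=18.375
Total dissipated: 94.792 μJ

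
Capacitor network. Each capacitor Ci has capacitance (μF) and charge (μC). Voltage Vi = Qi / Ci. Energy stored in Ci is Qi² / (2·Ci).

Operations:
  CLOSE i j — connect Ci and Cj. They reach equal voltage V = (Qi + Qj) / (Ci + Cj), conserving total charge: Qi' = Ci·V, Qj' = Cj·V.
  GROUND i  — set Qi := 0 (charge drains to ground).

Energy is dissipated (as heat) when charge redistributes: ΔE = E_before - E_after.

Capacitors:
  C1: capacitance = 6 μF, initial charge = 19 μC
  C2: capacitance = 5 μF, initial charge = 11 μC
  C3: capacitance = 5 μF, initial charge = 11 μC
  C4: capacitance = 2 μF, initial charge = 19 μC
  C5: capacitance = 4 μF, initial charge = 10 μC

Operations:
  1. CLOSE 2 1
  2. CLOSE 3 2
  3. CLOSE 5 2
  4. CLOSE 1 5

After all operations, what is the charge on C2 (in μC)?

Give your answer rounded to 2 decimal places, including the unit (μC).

Initial: C1(6μF, Q=19μC, V=3.17V), C2(5μF, Q=11μC, V=2.20V), C3(5μF, Q=11μC, V=2.20V), C4(2μF, Q=19μC, V=9.50V), C5(4μF, Q=10μC, V=2.50V)
Op 1: CLOSE 2-1: Q_total=30.00, C_total=11.00, V=2.73; Q2=13.64, Q1=16.36; dissipated=1.274
Op 2: CLOSE 3-2: Q_total=24.64, C_total=10.00, V=2.46; Q3=12.32, Q2=12.32; dissipated=0.348
Op 3: CLOSE 5-2: Q_total=22.32, C_total=9.00, V=2.48; Q5=9.92, Q2=12.40; dissipated=0.001
Op 4: CLOSE 1-5: Q_total=26.28, C_total=10.00, V=2.63; Q1=15.77, Q5=10.51; dissipated=0.073
Final charges: Q1=15.77, Q2=12.40, Q3=12.32, Q4=19.00, Q5=10.51

Answer: 12.40 μC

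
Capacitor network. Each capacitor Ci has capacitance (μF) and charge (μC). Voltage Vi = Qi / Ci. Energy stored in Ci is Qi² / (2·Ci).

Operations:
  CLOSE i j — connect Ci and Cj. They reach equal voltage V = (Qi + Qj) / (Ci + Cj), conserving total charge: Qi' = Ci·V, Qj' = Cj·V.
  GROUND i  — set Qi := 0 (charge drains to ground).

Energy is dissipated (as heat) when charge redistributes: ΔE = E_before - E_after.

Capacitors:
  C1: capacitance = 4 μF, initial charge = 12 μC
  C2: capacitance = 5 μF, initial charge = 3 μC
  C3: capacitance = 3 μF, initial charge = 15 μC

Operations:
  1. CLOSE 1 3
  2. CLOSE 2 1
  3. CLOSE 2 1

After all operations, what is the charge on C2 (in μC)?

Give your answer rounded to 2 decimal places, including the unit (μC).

Answer: 10.24 μC

Derivation:
Initial: C1(4μF, Q=12μC, V=3.00V), C2(5μF, Q=3μC, V=0.60V), C3(3μF, Q=15μC, V=5.00V)
Op 1: CLOSE 1-3: Q_total=27.00, C_total=7.00, V=3.86; Q1=15.43, Q3=11.57; dissipated=3.429
Op 2: CLOSE 2-1: Q_total=18.43, C_total=9.00, V=2.05; Q2=10.24, Q1=8.19; dissipated=11.788
Op 3: CLOSE 2-1: Q_total=18.43, C_total=9.00, V=2.05; Q2=10.24, Q1=8.19; dissipated=0.000
Final charges: Q1=8.19, Q2=10.24, Q3=11.57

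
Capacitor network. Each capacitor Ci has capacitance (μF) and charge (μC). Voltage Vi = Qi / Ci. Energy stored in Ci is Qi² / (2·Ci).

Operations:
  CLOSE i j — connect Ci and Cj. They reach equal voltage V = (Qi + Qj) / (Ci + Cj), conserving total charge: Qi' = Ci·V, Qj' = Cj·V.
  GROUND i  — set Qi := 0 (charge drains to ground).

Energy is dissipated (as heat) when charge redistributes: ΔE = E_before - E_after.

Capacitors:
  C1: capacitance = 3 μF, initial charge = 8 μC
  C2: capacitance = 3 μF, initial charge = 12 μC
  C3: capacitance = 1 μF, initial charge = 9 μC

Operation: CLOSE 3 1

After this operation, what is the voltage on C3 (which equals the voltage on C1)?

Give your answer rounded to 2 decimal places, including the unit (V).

Answer: 4.25 V

Derivation:
Initial: C1(3μF, Q=8μC, V=2.67V), C2(3μF, Q=12μC, V=4.00V), C3(1μF, Q=9μC, V=9.00V)
Op 1: CLOSE 3-1: Q_total=17.00, C_total=4.00, V=4.25; Q3=4.25, Q1=12.75; dissipated=15.042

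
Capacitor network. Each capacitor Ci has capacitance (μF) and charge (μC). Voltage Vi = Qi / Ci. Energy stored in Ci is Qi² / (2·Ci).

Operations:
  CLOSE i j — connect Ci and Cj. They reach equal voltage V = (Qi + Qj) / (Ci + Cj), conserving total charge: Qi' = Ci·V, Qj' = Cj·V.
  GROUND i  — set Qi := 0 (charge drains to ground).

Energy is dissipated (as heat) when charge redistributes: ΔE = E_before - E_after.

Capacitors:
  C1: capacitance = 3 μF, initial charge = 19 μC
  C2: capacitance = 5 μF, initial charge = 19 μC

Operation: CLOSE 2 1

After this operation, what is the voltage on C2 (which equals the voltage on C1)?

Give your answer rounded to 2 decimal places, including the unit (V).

Initial: C1(3μF, Q=19μC, V=6.33V), C2(5μF, Q=19μC, V=3.80V)
Op 1: CLOSE 2-1: Q_total=38.00, C_total=8.00, V=4.75; Q2=23.75, Q1=14.25; dissipated=6.017

Answer: 4.75 V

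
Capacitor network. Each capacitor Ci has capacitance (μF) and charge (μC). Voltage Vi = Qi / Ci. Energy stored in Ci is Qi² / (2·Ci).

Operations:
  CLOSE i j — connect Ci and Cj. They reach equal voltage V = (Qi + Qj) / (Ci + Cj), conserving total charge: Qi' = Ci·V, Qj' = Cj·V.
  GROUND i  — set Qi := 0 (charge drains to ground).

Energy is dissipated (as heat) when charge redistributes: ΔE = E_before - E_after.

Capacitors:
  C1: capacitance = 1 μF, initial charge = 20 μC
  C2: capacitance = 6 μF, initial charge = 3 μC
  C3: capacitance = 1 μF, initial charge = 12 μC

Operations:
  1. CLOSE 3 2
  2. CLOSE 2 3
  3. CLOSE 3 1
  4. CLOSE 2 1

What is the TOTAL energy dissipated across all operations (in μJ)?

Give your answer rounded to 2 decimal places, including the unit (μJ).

Answer: 170.56 μJ

Derivation:
Initial: C1(1μF, Q=20μC, V=20.00V), C2(6μF, Q=3μC, V=0.50V), C3(1μF, Q=12μC, V=12.00V)
Op 1: CLOSE 3-2: Q_total=15.00, C_total=7.00, V=2.14; Q3=2.14, Q2=12.86; dissipated=56.679
Op 2: CLOSE 2-3: Q_total=15.00, C_total=7.00, V=2.14; Q2=12.86, Q3=2.14; dissipated=0.000
Op 3: CLOSE 3-1: Q_total=22.14, C_total=2.00, V=11.07; Q3=11.07, Q1=11.07; dissipated=79.719
Op 4: CLOSE 2-1: Q_total=23.93, C_total=7.00, V=3.42; Q2=20.51, Q1=3.42; dissipated=34.165
Total dissipated: 170.563 μJ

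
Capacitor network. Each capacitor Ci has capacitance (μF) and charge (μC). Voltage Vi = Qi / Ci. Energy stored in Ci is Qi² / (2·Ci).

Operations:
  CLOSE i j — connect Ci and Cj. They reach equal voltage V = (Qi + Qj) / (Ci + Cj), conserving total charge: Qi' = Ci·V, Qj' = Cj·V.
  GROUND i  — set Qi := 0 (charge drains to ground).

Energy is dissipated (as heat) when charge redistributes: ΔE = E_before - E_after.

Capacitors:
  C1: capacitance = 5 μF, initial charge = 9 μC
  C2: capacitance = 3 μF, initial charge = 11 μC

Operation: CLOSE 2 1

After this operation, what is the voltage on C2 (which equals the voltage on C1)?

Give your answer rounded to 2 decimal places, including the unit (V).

Initial: C1(5μF, Q=9μC, V=1.80V), C2(3μF, Q=11μC, V=3.67V)
Op 1: CLOSE 2-1: Q_total=20.00, C_total=8.00, V=2.50; Q2=7.50, Q1=12.50; dissipated=3.267

Answer: 2.50 V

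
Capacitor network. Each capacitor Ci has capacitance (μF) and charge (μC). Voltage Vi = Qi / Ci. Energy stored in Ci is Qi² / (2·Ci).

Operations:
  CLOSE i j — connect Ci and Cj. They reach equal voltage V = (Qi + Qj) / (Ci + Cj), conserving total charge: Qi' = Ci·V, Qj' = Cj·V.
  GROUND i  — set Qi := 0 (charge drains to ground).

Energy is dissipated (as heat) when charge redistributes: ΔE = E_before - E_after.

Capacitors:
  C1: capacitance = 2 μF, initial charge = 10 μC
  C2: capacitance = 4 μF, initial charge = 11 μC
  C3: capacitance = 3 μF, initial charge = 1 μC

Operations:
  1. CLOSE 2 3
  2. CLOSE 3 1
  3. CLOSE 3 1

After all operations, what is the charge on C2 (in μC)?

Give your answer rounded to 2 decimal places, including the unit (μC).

Answer: 6.86 μC

Derivation:
Initial: C1(2μF, Q=10μC, V=5.00V), C2(4μF, Q=11μC, V=2.75V), C3(3μF, Q=1μC, V=0.33V)
Op 1: CLOSE 2-3: Q_total=12.00, C_total=7.00, V=1.71; Q2=6.86, Q3=5.14; dissipated=5.006
Op 2: CLOSE 3-1: Q_total=15.14, C_total=5.00, V=3.03; Q3=9.09, Q1=6.06; dissipated=6.478
Op 3: CLOSE 3-1: Q_total=15.14, C_total=5.00, V=3.03; Q3=9.09, Q1=6.06; dissipated=0.000
Final charges: Q1=6.06, Q2=6.86, Q3=9.09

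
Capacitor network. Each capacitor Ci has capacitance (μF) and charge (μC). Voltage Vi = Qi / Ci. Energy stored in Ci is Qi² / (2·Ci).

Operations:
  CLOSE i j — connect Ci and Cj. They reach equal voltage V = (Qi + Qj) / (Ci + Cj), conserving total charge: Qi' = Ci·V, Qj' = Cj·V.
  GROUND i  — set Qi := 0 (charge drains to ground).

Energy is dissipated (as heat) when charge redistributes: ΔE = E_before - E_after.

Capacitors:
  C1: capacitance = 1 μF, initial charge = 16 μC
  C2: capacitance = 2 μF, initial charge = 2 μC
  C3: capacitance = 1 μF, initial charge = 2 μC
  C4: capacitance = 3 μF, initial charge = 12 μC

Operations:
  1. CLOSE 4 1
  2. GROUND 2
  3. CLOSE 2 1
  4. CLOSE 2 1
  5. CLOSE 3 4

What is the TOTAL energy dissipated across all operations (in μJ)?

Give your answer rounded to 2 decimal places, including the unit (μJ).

Answer: 80.71 μJ

Derivation:
Initial: C1(1μF, Q=16μC, V=16.00V), C2(2μF, Q=2μC, V=1.00V), C3(1μF, Q=2μC, V=2.00V), C4(3μF, Q=12μC, V=4.00V)
Op 1: CLOSE 4-1: Q_total=28.00, C_total=4.00, V=7.00; Q4=21.00, Q1=7.00; dissipated=54.000
Op 2: GROUND 2: Q2=0; energy lost=1.000
Op 3: CLOSE 2-1: Q_total=7.00, C_total=3.00, V=2.33; Q2=4.67, Q1=2.33; dissipated=16.333
Op 4: CLOSE 2-1: Q_total=7.00, C_total=3.00, V=2.33; Q2=4.67, Q1=2.33; dissipated=0.000
Op 5: CLOSE 3-4: Q_total=23.00, C_total=4.00, V=5.75; Q3=5.75, Q4=17.25; dissipated=9.375
Total dissipated: 80.708 μJ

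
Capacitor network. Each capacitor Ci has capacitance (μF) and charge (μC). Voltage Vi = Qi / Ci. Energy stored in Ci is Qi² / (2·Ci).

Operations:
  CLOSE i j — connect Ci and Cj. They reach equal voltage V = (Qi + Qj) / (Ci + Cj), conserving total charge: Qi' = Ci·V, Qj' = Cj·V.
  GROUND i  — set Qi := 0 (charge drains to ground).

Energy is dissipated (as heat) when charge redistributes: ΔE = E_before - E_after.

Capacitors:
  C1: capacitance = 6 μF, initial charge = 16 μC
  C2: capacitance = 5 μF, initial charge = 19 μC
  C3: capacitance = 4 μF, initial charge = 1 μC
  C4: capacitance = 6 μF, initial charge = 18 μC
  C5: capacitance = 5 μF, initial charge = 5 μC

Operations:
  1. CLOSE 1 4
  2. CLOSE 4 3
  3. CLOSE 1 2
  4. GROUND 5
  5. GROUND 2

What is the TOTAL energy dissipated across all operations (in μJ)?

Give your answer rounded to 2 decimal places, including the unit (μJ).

Initial: C1(6μF, Q=16μC, V=2.67V), C2(5μF, Q=19μC, V=3.80V), C3(4μF, Q=1μC, V=0.25V), C4(6μF, Q=18μC, V=3.00V), C5(5μF, Q=5μC, V=1.00V)
Op 1: CLOSE 1-4: Q_total=34.00, C_total=12.00, V=2.83; Q1=17.00, Q4=17.00; dissipated=0.167
Op 2: CLOSE 4-3: Q_total=18.00, C_total=10.00, V=1.80; Q4=10.80, Q3=7.20; dissipated=8.008
Op 3: CLOSE 1-2: Q_total=36.00, C_total=11.00, V=3.27; Q1=19.64, Q2=16.36; dissipated=1.274
Op 4: GROUND 5: Q5=0; energy lost=2.500
Op 5: GROUND 2: Q2=0; energy lost=26.777
Total dissipated: 38.726 μJ

Answer: 38.73 μJ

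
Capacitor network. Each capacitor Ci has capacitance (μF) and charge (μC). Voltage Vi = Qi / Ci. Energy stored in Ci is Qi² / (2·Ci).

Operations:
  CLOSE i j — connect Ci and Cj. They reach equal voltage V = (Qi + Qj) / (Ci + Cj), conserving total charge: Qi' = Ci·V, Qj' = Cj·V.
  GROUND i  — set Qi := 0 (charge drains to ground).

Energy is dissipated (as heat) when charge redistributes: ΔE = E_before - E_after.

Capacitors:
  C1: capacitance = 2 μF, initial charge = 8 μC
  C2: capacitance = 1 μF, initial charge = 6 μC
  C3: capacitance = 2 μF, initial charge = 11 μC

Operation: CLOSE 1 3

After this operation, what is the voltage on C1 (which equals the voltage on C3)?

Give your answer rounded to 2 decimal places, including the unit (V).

Answer: 4.75 V

Derivation:
Initial: C1(2μF, Q=8μC, V=4.00V), C2(1μF, Q=6μC, V=6.00V), C3(2μF, Q=11μC, V=5.50V)
Op 1: CLOSE 1-3: Q_total=19.00, C_total=4.00, V=4.75; Q1=9.50, Q3=9.50; dissipated=1.125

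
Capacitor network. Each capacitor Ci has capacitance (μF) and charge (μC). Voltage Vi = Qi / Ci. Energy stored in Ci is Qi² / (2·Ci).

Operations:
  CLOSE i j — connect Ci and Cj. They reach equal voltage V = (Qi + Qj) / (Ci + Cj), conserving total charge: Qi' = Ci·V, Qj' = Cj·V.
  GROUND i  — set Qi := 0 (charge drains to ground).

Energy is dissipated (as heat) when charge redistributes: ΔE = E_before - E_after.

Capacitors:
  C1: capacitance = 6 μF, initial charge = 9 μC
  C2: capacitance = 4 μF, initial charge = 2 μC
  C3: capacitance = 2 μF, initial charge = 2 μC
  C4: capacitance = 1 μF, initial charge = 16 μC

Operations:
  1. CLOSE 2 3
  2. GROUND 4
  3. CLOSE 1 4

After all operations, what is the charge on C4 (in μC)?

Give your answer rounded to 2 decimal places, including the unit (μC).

Initial: C1(6μF, Q=9μC, V=1.50V), C2(4μF, Q=2μC, V=0.50V), C3(2μF, Q=2μC, V=1.00V), C4(1μF, Q=16μC, V=16.00V)
Op 1: CLOSE 2-3: Q_total=4.00, C_total=6.00, V=0.67; Q2=2.67, Q3=1.33; dissipated=0.167
Op 2: GROUND 4: Q4=0; energy lost=128.000
Op 3: CLOSE 1-4: Q_total=9.00, C_total=7.00, V=1.29; Q1=7.71, Q4=1.29; dissipated=0.964
Final charges: Q1=7.71, Q2=2.67, Q3=1.33, Q4=1.29

Answer: 1.29 μC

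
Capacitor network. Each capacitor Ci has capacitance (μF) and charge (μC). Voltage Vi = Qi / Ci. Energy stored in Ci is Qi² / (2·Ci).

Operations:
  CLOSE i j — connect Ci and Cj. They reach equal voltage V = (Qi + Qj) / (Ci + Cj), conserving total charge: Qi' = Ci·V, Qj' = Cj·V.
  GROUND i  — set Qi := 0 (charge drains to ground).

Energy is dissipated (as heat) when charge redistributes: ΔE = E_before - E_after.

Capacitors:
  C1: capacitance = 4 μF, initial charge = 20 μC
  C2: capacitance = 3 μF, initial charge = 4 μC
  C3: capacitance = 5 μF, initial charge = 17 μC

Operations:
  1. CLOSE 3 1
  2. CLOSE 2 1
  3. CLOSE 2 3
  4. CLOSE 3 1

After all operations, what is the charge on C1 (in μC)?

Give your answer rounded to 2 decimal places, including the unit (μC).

Answer: 13.34 μC

Derivation:
Initial: C1(4μF, Q=20μC, V=5.00V), C2(3μF, Q=4μC, V=1.33V), C3(5μF, Q=17μC, V=3.40V)
Op 1: CLOSE 3-1: Q_total=37.00, C_total=9.00, V=4.11; Q3=20.56, Q1=16.44; dissipated=2.844
Op 2: CLOSE 2-1: Q_total=20.44, C_total=7.00, V=2.92; Q2=8.76, Q1=11.68; dissipated=6.614
Op 3: CLOSE 2-3: Q_total=29.32, C_total=8.00, V=3.66; Q2=10.99, Q3=18.32; dissipated=1.329
Op 4: CLOSE 3-1: Q_total=30.01, C_total=9.00, V=3.33; Q3=16.67, Q1=13.34; dissipated=0.615
Final charges: Q1=13.34, Q2=10.99, Q3=16.67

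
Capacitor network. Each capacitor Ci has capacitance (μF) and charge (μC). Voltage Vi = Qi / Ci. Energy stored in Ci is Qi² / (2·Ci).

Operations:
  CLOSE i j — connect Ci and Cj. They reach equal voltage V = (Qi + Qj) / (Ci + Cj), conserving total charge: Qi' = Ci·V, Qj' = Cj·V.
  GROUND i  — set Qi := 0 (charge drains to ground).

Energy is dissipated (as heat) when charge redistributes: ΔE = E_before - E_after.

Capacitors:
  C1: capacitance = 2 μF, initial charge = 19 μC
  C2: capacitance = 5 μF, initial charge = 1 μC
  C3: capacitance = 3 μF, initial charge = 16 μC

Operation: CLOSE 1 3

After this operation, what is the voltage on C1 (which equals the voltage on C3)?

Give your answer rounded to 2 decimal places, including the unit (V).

Answer: 7.00 V

Derivation:
Initial: C1(2μF, Q=19μC, V=9.50V), C2(5μF, Q=1μC, V=0.20V), C3(3μF, Q=16μC, V=5.33V)
Op 1: CLOSE 1-3: Q_total=35.00, C_total=5.00, V=7.00; Q1=14.00, Q3=21.00; dissipated=10.417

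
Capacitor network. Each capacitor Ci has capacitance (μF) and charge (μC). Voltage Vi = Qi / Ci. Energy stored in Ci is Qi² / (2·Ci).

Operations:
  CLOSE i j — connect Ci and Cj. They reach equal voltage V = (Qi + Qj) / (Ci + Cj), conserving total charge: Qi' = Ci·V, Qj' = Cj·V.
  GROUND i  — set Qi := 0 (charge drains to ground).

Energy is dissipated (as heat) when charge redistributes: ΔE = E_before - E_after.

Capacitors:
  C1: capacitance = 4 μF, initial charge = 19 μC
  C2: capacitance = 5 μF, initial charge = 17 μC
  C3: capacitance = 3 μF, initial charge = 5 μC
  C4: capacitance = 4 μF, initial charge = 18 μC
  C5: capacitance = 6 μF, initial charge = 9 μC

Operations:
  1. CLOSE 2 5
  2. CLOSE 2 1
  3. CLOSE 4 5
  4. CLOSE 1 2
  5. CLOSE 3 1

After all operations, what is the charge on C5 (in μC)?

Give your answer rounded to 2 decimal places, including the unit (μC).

Answer: 19.31 μC

Derivation:
Initial: C1(4μF, Q=19μC, V=4.75V), C2(5μF, Q=17μC, V=3.40V), C3(3μF, Q=5μC, V=1.67V), C4(4μF, Q=18μC, V=4.50V), C5(6μF, Q=9μC, V=1.50V)
Op 1: CLOSE 2-5: Q_total=26.00, C_total=11.00, V=2.36; Q2=11.82, Q5=14.18; dissipated=4.923
Op 2: CLOSE 2-1: Q_total=30.82, C_total=9.00, V=3.42; Q2=17.12, Q1=13.70; dissipated=6.327
Op 3: CLOSE 4-5: Q_total=32.18, C_total=10.00, V=3.22; Q4=12.87, Q5=19.31; dissipated=5.477
Op 4: CLOSE 1-2: Q_total=30.82, C_total=9.00, V=3.42; Q1=13.70, Q2=17.12; dissipated=0.000
Op 5: CLOSE 3-1: Q_total=18.70, C_total=7.00, V=2.67; Q3=8.01, Q1=10.68; dissipated=2.648
Final charges: Q1=10.68, Q2=17.12, Q3=8.01, Q4=12.87, Q5=19.31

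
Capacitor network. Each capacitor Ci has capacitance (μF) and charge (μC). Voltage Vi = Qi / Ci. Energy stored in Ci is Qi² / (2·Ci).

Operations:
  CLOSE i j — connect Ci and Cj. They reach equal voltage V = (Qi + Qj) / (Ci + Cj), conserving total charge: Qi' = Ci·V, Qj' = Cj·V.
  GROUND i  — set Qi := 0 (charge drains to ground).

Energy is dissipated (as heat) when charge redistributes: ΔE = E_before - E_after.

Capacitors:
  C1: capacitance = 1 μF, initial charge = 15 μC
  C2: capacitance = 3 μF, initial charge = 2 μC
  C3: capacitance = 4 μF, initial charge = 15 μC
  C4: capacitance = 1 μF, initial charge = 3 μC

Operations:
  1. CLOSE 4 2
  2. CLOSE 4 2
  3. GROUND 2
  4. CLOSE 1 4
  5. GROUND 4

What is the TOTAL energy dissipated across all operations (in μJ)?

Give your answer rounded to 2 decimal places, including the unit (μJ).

Answer: 84.66 μJ

Derivation:
Initial: C1(1μF, Q=15μC, V=15.00V), C2(3μF, Q=2μC, V=0.67V), C3(4μF, Q=15μC, V=3.75V), C4(1μF, Q=3μC, V=3.00V)
Op 1: CLOSE 4-2: Q_total=5.00, C_total=4.00, V=1.25; Q4=1.25, Q2=3.75; dissipated=2.042
Op 2: CLOSE 4-2: Q_total=5.00, C_total=4.00, V=1.25; Q4=1.25, Q2=3.75; dissipated=0.000
Op 3: GROUND 2: Q2=0; energy lost=2.344
Op 4: CLOSE 1-4: Q_total=16.25, C_total=2.00, V=8.12; Q1=8.12, Q4=8.12; dissipated=47.266
Op 5: GROUND 4: Q4=0; energy lost=33.008
Total dissipated: 84.659 μJ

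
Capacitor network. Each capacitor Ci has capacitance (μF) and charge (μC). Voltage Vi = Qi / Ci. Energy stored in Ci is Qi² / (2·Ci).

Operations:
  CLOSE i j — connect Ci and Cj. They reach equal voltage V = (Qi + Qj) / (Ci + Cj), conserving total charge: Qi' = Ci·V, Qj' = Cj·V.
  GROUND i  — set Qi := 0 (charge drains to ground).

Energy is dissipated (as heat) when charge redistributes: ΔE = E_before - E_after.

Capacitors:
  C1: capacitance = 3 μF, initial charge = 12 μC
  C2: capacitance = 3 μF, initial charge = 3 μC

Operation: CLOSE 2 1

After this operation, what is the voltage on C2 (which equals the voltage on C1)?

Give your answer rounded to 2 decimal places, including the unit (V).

Initial: C1(3μF, Q=12μC, V=4.00V), C2(3μF, Q=3μC, V=1.00V)
Op 1: CLOSE 2-1: Q_total=15.00, C_total=6.00, V=2.50; Q2=7.50, Q1=7.50; dissipated=6.750

Answer: 2.50 V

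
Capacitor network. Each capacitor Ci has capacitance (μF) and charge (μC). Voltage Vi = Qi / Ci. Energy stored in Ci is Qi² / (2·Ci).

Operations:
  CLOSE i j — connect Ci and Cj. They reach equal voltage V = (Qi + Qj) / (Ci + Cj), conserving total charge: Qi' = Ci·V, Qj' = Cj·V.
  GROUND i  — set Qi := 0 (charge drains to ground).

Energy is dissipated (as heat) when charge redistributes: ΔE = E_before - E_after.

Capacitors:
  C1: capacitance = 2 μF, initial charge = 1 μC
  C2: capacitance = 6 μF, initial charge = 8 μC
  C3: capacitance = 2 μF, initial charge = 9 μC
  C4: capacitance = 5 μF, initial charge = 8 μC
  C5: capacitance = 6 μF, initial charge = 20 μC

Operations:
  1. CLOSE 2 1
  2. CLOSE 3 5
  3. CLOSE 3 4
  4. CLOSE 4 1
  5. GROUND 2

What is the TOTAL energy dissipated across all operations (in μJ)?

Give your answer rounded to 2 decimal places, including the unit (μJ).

Answer: 9.06 μJ

Derivation:
Initial: C1(2μF, Q=1μC, V=0.50V), C2(6μF, Q=8μC, V=1.33V), C3(2μF, Q=9μC, V=4.50V), C4(5μF, Q=8μC, V=1.60V), C5(6μF, Q=20μC, V=3.33V)
Op 1: CLOSE 2-1: Q_total=9.00, C_total=8.00, V=1.12; Q2=6.75, Q1=2.25; dissipated=0.521
Op 2: CLOSE 3-5: Q_total=29.00, C_total=8.00, V=3.62; Q3=7.25, Q5=21.75; dissipated=1.021
Op 3: CLOSE 3-4: Q_total=15.25, C_total=7.00, V=2.18; Q3=4.36, Q4=10.89; dissipated=2.929
Op 4: CLOSE 4-1: Q_total=13.14, C_total=7.00, V=1.88; Q4=9.39, Q1=3.76; dissipated=0.793
Op 5: GROUND 2: Q2=0; energy lost=3.797
Total dissipated: 9.060 μJ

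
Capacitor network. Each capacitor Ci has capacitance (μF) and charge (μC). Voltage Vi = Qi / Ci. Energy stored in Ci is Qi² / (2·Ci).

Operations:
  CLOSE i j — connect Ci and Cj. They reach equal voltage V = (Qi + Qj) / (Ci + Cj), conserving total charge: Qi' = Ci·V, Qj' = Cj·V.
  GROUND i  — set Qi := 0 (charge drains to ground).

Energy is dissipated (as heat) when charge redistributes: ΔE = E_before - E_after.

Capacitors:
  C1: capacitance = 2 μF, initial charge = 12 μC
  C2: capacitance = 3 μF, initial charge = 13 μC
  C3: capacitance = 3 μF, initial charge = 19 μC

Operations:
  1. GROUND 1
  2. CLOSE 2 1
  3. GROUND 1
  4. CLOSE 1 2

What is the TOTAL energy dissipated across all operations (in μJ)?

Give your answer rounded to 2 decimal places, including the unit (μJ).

Answer: 58.08 μJ

Derivation:
Initial: C1(2μF, Q=12μC, V=6.00V), C2(3μF, Q=13μC, V=4.33V), C3(3μF, Q=19μC, V=6.33V)
Op 1: GROUND 1: Q1=0; energy lost=36.000
Op 2: CLOSE 2-1: Q_total=13.00, C_total=5.00, V=2.60; Q2=7.80, Q1=5.20; dissipated=11.267
Op 3: GROUND 1: Q1=0; energy lost=6.760
Op 4: CLOSE 1-2: Q_total=7.80, C_total=5.00, V=1.56; Q1=3.12, Q2=4.68; dissipated=4.056
Total dissipated: 58.083 μJ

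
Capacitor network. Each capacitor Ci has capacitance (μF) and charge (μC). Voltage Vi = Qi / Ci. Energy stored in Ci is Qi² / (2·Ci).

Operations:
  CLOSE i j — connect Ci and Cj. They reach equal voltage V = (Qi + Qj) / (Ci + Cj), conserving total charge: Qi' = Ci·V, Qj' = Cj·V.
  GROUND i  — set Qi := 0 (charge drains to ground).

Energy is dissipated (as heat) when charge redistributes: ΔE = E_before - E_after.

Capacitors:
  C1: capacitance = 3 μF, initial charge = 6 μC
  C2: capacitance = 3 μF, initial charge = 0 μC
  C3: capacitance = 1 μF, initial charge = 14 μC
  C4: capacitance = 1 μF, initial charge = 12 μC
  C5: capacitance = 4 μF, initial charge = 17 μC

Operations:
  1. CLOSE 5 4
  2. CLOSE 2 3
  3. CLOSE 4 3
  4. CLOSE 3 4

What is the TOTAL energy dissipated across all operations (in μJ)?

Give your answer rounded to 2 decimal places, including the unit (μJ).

Answer: 98.85 μJ

Derivation:
Initial: C1(3μF, Q=6μC, V=2.00V), C2(3μF, Q=0μC, V=0.00V), C3(1μF, Q=14μC, V=14.00V), C4(1μF, Q=12μC, V=12.00V), C5(4μF, Q=17μC, V=4.25V)
Op 1: CLOSE 5-4: Q_total=29.00, C_total=5.00, V=5.80; Q5=23.20, Q4=5.80; dissipated=24.025
Op 2: CLOSE 2-3: Q_total=14.00, C_total=4.00, V=3.50; Q2=10.50, Q3=3.50; dissipated=73.500
Op 3: CLOSE 4-3: Q_total=9.30, C_total=2.00, V=4.65; Q4=4.65, Q3=4.65; dissipated=1.323
Op 4: CLOSE 3-4: Q_total=9.30, C_total=2.00, V=4.65; Q3=4.65, Q4=4.65; dissipated=0.000
Total dissipated: 98.847 μJ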